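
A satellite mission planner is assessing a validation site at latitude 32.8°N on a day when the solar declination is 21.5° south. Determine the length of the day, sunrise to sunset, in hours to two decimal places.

10.04 hours

−tan φ tan δ = −(0.6445)(-0.3939) = 0.2539; H_s = arccos(0.2539) = 75.29°.
Day length = 2 H_s / 15° h⁻¹ = 150.58° / 15 = 10.039 h.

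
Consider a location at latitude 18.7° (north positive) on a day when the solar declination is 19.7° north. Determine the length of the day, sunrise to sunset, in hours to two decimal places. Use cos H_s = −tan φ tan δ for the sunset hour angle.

The sunset hour angle satisfies cos H_s = −tan φ tan δ = -0.1212, giving H_s = 96.96°.
Day length = 2 H_s / 15° h⁻¹ = 193.92° / 15 = 12.928 h.

12.93 hours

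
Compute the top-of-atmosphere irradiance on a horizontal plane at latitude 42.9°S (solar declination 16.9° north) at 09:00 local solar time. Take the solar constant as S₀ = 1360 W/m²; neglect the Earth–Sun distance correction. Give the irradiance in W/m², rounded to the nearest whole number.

405 W/m²

Hour angle H = 15° × (9 − 12) = -45.00°.
cos θ_z = sin(-42.9°) sin(16.9°) + cos(-42.9°) cos(16.9°) cos(-45.00°) = -0.1979 + 0.4956 = 0.2977.
Top-of-atmosphere irradiance = S₀ cos θ_z = 1360 × 0.2977 = 404.87 W/m².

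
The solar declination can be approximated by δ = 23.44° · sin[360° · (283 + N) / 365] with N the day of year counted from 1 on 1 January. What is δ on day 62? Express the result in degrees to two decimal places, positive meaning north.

360 × (283 + 62) / 365 = 340.274°; sin(340.274°) = -0.3375.
δ = 23.44 × -0.3375 = -7.911° ≈ -7.91°.

-7.91°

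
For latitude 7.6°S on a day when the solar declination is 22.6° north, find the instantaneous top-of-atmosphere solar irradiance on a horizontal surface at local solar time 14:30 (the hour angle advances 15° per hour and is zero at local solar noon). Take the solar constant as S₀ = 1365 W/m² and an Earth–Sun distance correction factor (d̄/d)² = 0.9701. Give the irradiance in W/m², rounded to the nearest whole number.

Hour angle H = 15° × (14.5 − 12) = 37.50°.
With φ = -7.6°, δ = 22.6°, H = 37.50°: sin φ sin δ = -0.0508, cos φ cos δ cos H = 0.7260, so cos θ_z = 0.6752.
Top-of-atmosphere irradiance = S₀ (d̄/d)² cos θ_z = 1365 × 0.9701 × 0.6752 = 894.09 W/m².

894 W/m²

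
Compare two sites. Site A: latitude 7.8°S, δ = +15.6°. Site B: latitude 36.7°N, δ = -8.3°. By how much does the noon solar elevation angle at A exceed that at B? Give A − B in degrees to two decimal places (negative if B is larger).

A: 90° − |-7.8 − (15.6)| = 66.60°.
B: 90° − |36.7 − (-8.3)| = 45.00°.
A − B = 66.60 − 45.00 = 21.60°.

+21.60°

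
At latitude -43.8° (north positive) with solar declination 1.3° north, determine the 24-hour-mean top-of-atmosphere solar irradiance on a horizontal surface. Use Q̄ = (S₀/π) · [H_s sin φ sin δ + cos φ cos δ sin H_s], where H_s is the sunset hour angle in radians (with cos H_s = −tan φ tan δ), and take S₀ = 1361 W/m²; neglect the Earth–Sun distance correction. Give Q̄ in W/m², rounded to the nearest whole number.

302 W/m²

The sunset hour angle satisfies cos H_s = −tan φ tan δ = 0.0218, giving H_s = 88.75°. In radians, H_s = 1.5490.
H_s sin φ sin δ = 1.5490 × -0.6921 × 0.0227 = -0.0243.
cos φ cos δ sin H_s = 0.7218 × 0.9997 × 0.9998 = 0.7214.
Q̄ = (1361/π) × (-0.0243 + 0.7214) = 433.22 × 0.6971 = 302.00 W/m².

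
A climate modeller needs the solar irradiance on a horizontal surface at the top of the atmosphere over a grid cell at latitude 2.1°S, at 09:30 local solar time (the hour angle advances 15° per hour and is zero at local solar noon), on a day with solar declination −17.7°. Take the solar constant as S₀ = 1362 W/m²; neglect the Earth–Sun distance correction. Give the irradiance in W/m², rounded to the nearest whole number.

Hour angle H = 15° × (9.5 − 12) = -37.50°.
cos θ_z = sin φ sin δ + cos φ cos δ cos H = (-0.0366)(-0.3040) + (0.9993)(0.9527)(0.7934) = 0.7665.
Top-of-atmosphere irradiance = S₀ cos θ_z = 1362 × 0.7665 = 1043.97 W/m².

1044 W/m²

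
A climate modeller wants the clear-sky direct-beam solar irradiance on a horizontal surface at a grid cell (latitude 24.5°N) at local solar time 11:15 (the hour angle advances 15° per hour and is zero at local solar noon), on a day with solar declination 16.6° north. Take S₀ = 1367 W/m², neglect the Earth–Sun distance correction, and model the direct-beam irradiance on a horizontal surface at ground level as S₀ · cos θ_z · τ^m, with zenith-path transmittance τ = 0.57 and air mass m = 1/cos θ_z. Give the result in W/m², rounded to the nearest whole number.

Hour angle H = 15° × (11.25 − 12) = -11.25°.
cos θ_z = sin φ sin δ + cos φ cos δ cos H = (0.4147)(0.2857) + (0.9100)(0.9583)(0.9808) = 0.9738.
Air mass m = 1/cos θ_z = 1/0.9738 = 1.027; τ^m = 0.57^1.027 = 0.5614.
Surface direct beam = 1367 × 0.9738 × 0.5614 = 747.33 W/m².

747 W/m²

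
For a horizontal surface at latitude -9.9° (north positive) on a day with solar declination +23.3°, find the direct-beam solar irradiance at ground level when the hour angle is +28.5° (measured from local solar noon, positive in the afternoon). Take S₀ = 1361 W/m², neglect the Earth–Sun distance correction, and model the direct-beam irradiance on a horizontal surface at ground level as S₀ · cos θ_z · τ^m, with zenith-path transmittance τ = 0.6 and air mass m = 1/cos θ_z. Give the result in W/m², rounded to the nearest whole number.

490 W/m²

cos θ_z = sin φ sin δ + cos φ cos δ cos H = (-0.1719)(0.3955) + (0.9851)(0.9184)(0.8788) = 0.7271.
Air mass m = 1/cos θ_z = 1/0.7271 = 1.375; τ^m = 0.6^1.375 = 0.4954.
Surface direct beam = 1361 × 0.7271 × 0.4954 = 490.24 W/m².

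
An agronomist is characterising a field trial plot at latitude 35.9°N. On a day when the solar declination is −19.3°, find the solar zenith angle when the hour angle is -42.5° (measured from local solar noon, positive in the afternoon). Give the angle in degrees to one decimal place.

With φ = 35.9°, δ = -19.3°, H = -42.50°: sin φ sin δ = -0.1938, cos φ cos δ cos H = 0.5637, so cos θ_z = 0.3699.
θ_z = arccos(0.3699) = 68.29°.

68.3°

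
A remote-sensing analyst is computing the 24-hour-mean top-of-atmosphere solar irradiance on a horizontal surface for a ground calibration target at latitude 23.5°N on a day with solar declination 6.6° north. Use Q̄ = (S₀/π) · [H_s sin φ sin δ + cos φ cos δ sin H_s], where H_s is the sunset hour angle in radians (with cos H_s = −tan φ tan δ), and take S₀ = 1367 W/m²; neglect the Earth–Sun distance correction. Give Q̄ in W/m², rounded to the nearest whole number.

−tan φ tan δ = −(0.4348)(0.1157) = -0.0503; H_s = arccos(-0.0503) = 92.88°. In radians, H_s = 1.6211.
H_s sin φ sin δ = 1.6211 × 0.3987 × 0.1149 = 0.0743.
cos φ cos δ sin H_s = 0.9171 × 0.9934 × 0.9987 = 0.9099.
Q̄ = (1367/π) × (0.0743 + 0.9099) = 435.13 × 0.9842 = 428.25 W/m².

428 W/m²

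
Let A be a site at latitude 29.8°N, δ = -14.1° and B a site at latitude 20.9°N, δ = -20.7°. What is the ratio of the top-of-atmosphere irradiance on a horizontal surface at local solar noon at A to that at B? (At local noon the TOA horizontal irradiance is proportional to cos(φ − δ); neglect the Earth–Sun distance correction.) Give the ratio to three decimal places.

0.964

A: cos θ_z = cos(29.8° − (-14.1°)) = 0.7206.
B: cos θ_z = cos(20.9° − (-20.7°)) = 0.7478.
Ratio A/B = 0.7206 / 0.7478 = 0.9636.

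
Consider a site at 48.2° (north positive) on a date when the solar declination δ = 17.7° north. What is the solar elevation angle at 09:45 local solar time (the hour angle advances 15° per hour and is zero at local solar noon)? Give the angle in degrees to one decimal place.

Hour angle H = 15° × (9.75 − 12) = -33.75°.
With φ = 48.2°, δ = 17.7°, H = -33.75°: sin φ sin δ = 0.2266, cos φ cos δ cos H = 0.5280, so cos θ_z = 0.7546.
θ_z = arccos(0.7546) = 41.01°, so the elevation is 90° − 41.01° = 48.99°.

49.0°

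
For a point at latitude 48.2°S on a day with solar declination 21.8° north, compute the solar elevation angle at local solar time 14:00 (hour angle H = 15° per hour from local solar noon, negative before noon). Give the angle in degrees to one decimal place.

15.0°

Hour angle H = 15° × (14 − 12) = 30.00°.
cos θ_z = sin φ sin δ + cos φ cos δ cos H = (-0.7455)(0.3714) + (0.6665)(0.9285)(0.8660) = 0.2590.
θ_z = arccos(0.2590) = 74.99°, so the elevation is 90° − 74.99° = 15.01°.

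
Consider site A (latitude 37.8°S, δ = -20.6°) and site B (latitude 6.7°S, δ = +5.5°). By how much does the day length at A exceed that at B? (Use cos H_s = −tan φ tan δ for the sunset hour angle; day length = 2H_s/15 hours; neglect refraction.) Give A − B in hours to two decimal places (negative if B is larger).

A: H_s = arccos(−tan -37.8° · tan -20.6°) = 106.95°, so 2H_s/15 = 14.2600 h.
B: H_s = arccos(−tan -6.7° · tan 5.5°) = 89.35°, so 2H_s/15 = 11.9133 h.
A − B = 14.2600 − 11.9133 = 2.3467 h.

+2.35 h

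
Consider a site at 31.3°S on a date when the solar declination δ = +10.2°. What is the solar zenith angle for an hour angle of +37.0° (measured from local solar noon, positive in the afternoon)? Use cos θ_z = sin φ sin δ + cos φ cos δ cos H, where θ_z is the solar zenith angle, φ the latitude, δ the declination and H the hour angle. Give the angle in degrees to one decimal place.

54.6°

cos θ_z = sin(-31.3°) sin(10.2°) + cos(-31.3°) cos(10.2°) cos(37.00°) = -0.0920 + 0.6716 = 0.5796.
θ_z = arccos(0.5796) = 54.58°.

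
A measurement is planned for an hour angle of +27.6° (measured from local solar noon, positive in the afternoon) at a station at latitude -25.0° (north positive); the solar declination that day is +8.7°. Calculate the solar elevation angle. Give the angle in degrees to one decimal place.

46.9°

With φ = -25.0°, δ = 8.7°, H = 27.60°: sin φ sin δ = -0.0639, cos φ cos δ cos H = 0.7939, so cos θ_z = 0.7300.
θ_z = arccos(0.7300) = 43.11°, so the elevation is 90° − 43.11° = 46.89°.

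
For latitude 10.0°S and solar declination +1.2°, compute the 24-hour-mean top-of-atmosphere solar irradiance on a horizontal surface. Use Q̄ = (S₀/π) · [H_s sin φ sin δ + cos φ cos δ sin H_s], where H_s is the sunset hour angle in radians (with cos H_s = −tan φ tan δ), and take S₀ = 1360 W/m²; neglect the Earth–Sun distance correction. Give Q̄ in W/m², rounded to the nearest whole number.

cos H_s = −tan(-10.0°) · tan(1.2°) = 0.0037, so H_s = arccos(0.0037) = 89.79°. In radians, H_s = 1.5671.
H_s sin φ sin δ = 1.5671 × -0.1736 × 0.0209 = -0.0057.
cos φ cos δ sin H_s = 0.9848 × 0.9998 × 1.0000 = 0.9846.
Q̄ = (1360/π) × (-0.0057 + 0.9846) = 432.90 × 0.9789 = 423.77 W/m².

424 W/m²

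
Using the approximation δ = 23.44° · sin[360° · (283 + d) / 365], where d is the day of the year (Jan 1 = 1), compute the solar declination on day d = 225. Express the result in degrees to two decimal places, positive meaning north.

360 × (283 + 225) / 365 = 501.041°; sin(501.041°) = 0.6288.
δ = 23.44 × 0.6288 = 14.739° ≈ +14.74°.

+14.74°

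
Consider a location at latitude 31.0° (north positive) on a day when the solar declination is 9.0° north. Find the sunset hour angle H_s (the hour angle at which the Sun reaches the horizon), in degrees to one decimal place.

95.5°

The sunset hour angle satisfies cos H_s = −tan φ tan δ = -0.0952, giving H_s = 95.46°.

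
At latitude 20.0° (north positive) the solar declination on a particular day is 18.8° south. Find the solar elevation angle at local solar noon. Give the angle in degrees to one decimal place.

At local solar noon the hour angle is zero, so the elevation is 90° − |φ − δ| = 90° − |20.0° − (-18.8°)| = 90° − 38.8° = 51.2°.

51.2°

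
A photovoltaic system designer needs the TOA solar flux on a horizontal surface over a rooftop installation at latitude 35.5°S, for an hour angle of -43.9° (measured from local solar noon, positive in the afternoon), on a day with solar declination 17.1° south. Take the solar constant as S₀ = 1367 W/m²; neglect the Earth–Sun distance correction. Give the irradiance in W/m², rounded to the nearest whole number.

1000 W/m²

cos θ_z = sin(-35.5°) sin(-17.1°) + cos(-35.5°) cos(-17.1°) cos(-43.90°) = 0.1708 + 0.5607 = 0.7315.
Top-of-atmosphere irradiance = S₀ cos θ_z = 1367 × 0.7315 = 999.96 W/m².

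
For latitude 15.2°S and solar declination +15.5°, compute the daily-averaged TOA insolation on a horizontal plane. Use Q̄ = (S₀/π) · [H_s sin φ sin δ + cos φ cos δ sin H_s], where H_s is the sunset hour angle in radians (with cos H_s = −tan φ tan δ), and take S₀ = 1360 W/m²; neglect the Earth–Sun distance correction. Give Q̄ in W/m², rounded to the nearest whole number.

356 W/m²

−tan φ tan δ = −(-0.2717)(0.2773) = 0.0753; H_s = arccos(0.0753) = 85.68°. In radians, H_s = 1.4954.
H_s sin φ sin δ = 1.4954 × -0.2622 × 0.2672 = -0.1048.
cos φ cos δ sin H_s = 0.9650 × 0.9636 × 0.9972 = 0.9273.
Q̄ = (1360/π) × (-0.1048 + 0.9273) = 432.90 × 0.8225 = 356.06 W/m².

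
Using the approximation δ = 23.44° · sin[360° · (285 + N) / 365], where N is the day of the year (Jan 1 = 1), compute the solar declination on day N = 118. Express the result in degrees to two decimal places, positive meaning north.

360 × (285 + 118) / 365 = 397.479°; sin(397.479°) = 0.6085.
δ = 23.44 × 0.6085 = 14.263° ≈ +14.26°.

+14.26°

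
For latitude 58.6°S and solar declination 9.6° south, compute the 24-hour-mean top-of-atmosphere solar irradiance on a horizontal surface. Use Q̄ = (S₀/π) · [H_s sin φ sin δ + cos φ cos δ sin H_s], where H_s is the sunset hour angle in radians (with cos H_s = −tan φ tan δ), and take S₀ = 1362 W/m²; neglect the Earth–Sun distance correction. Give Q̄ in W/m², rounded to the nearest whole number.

−tan φ tan δ = −(-1.6383)(-0.1691) = -0.2770; H_s = arccos(-0.2770) = 106.08°. In radians, H_s = 1.8514.
H_s sin φ sin δ = 1.8514 × -0.8536 × -0.1668 = 0.2636.
cos φ cos δ sin H_s = 0.5210 × 0.9860 × 0.9609 = 0.4936.
Q̄ = (1362/π) × (0.2636 + 0.4936) = 433.54 × 0.7572 = 328.28 W/m².

328 W/m²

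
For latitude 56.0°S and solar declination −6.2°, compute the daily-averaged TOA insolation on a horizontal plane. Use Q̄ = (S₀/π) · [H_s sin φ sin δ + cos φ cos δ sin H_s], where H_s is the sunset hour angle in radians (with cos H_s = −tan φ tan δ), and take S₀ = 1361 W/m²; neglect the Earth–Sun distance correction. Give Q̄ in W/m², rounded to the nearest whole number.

The sunset hour angle satisfies cos H_s = −tan φ tan δ = -0.1611, giving H_s = 99.27°. In radians, H_s = 1.7326.
H_s sin φ sin δ = 1.7326 × -0.8290 × -0.1080 = 0.1551.
cos φ cos δ sin H_s = 0.5592 × 0.9942 × 0.9869 = 0.5487.
Q̄ = (1361/π) × (0.1551 + 0.5487) = 433.22 × 0.7038 = 304.90 W/m².

305 W/m²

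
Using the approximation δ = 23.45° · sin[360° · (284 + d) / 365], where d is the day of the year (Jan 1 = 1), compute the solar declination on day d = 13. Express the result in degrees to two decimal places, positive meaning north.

360 × (284 + 13) / 365 = 292.932°; sin(292.932°) = -0.9210.
δ = 23.45 × -0.9210 = -21.597° ≈ -21.60°.

-21.60°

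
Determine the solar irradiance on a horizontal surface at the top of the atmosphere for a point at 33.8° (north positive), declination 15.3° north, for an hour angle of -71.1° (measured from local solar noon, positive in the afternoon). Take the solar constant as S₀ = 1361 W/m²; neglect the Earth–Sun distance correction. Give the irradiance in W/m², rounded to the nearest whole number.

553 W/m²

cos θ_z = sin(33.8°) sin(15.3°) + cos(33.8°) cos(15.3°) cos(-71.10°) = 0.1468 + 0.2596 = 0.4064.
Top-of-atmosphere irradiance = S₀ cos θ_z = 1361 × 0.4064 = 553.11 W/m².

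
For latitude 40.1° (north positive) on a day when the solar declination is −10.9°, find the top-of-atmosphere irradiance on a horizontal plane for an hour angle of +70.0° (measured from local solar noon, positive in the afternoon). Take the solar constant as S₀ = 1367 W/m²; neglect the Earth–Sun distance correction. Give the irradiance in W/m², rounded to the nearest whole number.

185 W/m²

cos θ_z = sin φ sin δ + cos φ cos δ cos H = (0.6441)(-0.1891) + (0.7649)(0.9820)(0.3420) = 0.1351.
Top-of-atmosphere irradiance = S₀ cos θ_z = 1367 × 0.1351 = 184.68 W/m².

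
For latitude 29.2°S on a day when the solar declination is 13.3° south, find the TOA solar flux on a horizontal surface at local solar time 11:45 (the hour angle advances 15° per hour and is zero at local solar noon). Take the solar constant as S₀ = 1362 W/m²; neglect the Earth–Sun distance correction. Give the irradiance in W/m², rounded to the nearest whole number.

Hour angle H = 15° × (11.75 − 12) = -3.75°.
cos θ_z = sin φ sin δ + cos φ cos δ cos H = (-0.4879)(-0.2300) + (0.8729)(0.9732)(0.9979) = 0.9599.
Top-of-atmosphere irradiance = S₀ cos θ_z = 1362 × 0.9599 = 1307.38 W/m².

1307 W/m²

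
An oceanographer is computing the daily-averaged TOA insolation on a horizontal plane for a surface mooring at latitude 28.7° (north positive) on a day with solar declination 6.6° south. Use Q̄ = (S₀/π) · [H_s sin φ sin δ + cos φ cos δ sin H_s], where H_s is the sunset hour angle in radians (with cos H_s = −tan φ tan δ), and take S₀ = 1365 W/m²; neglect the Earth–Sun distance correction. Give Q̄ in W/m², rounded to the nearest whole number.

342 W/m²

−tan φ tan δ = −(0.5475)(-0.1157) = 0.0633; H_s = arccos(0.0633) = 86.37°. In radians, H_s = 1.5074.
H_s sin φ sin δ = 1.5074 × 0.4802 × -0.1149 = -0.0832.
cos φ cos δ sin H_s = 0.8771 × 0.9934 × 0.9980 = 0.8696.
Q̄ = (1365/π) × (-0.0832 + 0.8696) = 434.49 × 0.7864 = 341.68 W/m².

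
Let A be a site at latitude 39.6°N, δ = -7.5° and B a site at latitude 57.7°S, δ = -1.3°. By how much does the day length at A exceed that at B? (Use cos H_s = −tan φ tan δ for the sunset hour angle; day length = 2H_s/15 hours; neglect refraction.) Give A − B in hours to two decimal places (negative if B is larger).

-1.11 h

A: H_s = arccos(−tan 39.6° · tan -7.5°) = 83.75°, so 2H_s/15 = 11.1667 h.
B: H_s = arccos(−tan -57.7° · tan -1.3°) = 92.06°, so 2H_s/15 = 12.2747 h.
A − B = 11.1667 − 12.2747 = -1.1080 h.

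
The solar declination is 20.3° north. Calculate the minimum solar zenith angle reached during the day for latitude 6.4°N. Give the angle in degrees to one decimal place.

At local solar noon the hour angle is zero, so the zenith angle is |φ − δ| = |6.4° − (20.3°)| = 13.9°.

13.9°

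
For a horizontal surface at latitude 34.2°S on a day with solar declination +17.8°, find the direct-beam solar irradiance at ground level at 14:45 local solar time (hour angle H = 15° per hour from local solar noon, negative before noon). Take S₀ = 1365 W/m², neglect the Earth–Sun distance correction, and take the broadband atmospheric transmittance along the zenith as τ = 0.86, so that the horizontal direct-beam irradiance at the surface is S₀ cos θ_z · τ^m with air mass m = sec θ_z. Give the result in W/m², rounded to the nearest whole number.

401 W/m²

Hour angle H = 15° × (14.75 − 12) = 41.25°.
cos θ_z = sin(-34.2°) sin(17.8°) + cos(-34.2°) cos(17.8°) cos(41.25°) = -0.1718 + 0.5921 = 0.4203.
Air mass m = 1/cos θ_z = 1/0.4203 = 2.379; τ^m = 0.86^2.379 = 0.6985.
Surface direct beam = 1365 × 0.4203 × 0.6985 = 400.74 W/m².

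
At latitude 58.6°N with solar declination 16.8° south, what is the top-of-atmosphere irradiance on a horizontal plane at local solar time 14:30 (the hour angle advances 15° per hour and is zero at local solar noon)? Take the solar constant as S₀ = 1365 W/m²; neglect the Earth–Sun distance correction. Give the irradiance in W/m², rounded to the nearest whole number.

203 W/m²

Hour angle H = 15° × (14.5 − 12) = 37.50°.
With φ = 58.6°, δ = -16.8°, H = 37.50°: sin φ sin δ = -0.2467, cos φ cos δ cos H = 0.3957, so cos θ_z = 0.1490.
Top-of-atmosphere irradiance = S₀ cos θ_z = 1365 × 0.1490 = 203.38 W/m².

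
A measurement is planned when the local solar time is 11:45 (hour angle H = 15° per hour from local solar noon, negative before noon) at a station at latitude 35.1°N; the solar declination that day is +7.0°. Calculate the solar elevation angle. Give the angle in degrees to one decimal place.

Hour angle H = 15° × (11.75 − 12) = -3.75°.
With φ = 35.1°, δ = 7.0°, H = -3.75°: sin φ sin δ = 0.0701, cos φ cos δ cos H = 0.8103, so cos θ_z = 0.8804.
θ_z = arccos(0.8804) = 28.31°, so the elevation is 90° − 28.31° = 61.69°.

61.7°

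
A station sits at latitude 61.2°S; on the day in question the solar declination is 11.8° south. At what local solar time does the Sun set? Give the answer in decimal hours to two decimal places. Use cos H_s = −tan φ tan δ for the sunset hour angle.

19.49 h

−tan φ tan δ = −(-1.8190)(-0.2089) = -0.3800; H_s = arccos(-0.3800) = 112.33°.
Sunset is at 12 + H_s/15 = 12 + 7.489 = 19.489 h local solar time.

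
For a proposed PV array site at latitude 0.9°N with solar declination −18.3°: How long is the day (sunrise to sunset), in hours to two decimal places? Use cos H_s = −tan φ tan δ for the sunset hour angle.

11.96 hours

−tan φ tan δ = −(0.0157)(-0.3307) = 0.0052; H_s = arccos(0.0052) = 89.70°.
Day length = 2 H_s / 15° h⁻¹ = 179.40° / 15 = 11.960 h.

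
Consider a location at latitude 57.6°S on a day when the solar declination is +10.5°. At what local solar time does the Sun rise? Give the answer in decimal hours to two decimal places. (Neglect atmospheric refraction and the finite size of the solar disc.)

The sunset hour angle satisfies cos H_s = −tan φ tan δ = 0.2920, giving H_s = 73.02°.
Sunrise is at 12 − H_s/15 = 12 − 4.868 = 7.132 h local solar time.

7.13 h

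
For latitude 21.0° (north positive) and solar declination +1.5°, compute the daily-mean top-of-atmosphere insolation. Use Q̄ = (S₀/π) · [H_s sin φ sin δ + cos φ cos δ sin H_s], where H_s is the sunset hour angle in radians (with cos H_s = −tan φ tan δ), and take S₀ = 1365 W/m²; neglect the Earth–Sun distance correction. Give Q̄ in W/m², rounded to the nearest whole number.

cos H_s = −tan(21.0°) · tan(1.5°) = -0.0101, so H_s = arccos(-0.0101) = 90.58°. In radians, H_s = 1.5809.
H_s sin φ sin δ = 1.5809 × 0.3584 × 0.0262 = 0.0148.
cos φ cos δ sin H_s = 0.9336 × 0.9997 × 0.9999 = 0.9332.
Q̄ = (1365/π) × (0.0148 + 0.9332) = 434.49 × 0.9480 = 411.90 W/m².

412 W/m²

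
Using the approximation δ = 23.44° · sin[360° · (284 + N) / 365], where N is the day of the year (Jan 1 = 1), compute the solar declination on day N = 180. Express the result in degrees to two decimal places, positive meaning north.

+23.23°

360 × (284 + 180) / 365 = 457.644°; sin(457.644°) = 0.9911.
δ = 23.44 × 0.9911 = 23.231° ≈ +23.23°.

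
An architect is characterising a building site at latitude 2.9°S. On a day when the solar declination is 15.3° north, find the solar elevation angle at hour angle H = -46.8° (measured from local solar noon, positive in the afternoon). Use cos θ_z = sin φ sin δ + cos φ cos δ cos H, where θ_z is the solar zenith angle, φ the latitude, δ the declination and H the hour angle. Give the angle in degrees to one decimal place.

cos θ_z = sin(-2.9°) sin(15.3°) + cos(-2.9°) cos(15.3°) cos(-46.80°) = -0.0134 + 0.6594 = 0.6460.
θ_z = arccos(0.6460) = 49.76°, so the elevation is 90° − 49.76° = 40.24°.

40.2°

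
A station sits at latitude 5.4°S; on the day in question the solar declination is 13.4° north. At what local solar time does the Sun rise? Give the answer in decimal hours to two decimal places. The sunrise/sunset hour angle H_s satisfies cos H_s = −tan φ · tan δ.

6.09 h

The sunset hour angle satisfies cos H_s = −tan φ tan δ = 0.0225, giving H_s = 88.71°.
Sunrise is at 12 − H_s/15 = 12 − 5.914 = 6.086 h local solar time.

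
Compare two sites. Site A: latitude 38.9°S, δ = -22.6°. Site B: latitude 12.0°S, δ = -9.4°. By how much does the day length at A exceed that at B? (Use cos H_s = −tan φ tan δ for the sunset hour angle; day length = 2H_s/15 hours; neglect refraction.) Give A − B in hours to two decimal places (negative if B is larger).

+2.35 h

A: H_s = arccos(−tan -38.9° · tan -22.6°) = 109.63°, so 2H_s/15 = 14.6173 h.
B: H_s = arccos(−tan -12.0° · tan -9.4°) = 92.02°, so 2H_s/15 = 12.2693 h.
A − B = 14.6173 − 12.2693 = 2.3480 h.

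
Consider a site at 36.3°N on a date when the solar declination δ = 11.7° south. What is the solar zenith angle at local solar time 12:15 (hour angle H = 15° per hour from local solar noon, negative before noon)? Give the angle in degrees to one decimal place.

48.1°

Hour angle H = 15° × (12.25 − 12) = 3.75°.
With φ = 36.3°, δ = -11.7°, H = 3.75°: sin φ sin δ = -0.1201, cos φ cos δ cos H = 0.7875, so cos θ_z = 0.6674.
θ_z = arccos(0.6674) = 48.13°.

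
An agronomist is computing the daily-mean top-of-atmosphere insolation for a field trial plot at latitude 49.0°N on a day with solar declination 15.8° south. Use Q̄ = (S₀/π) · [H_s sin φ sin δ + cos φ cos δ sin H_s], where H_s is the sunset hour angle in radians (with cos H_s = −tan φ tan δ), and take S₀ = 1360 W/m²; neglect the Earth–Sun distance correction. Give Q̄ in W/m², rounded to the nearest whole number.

The sunset hour angle satisfies cos H_s = −tan φ tan δ = 0.3255, giving H_s = 71.00°. In radians, H_s = 1.2392.
H_s sin φ sin δ = 1.2392 × 0.7547 × -0.2723 = -0.2547.
cos φ cos δ sin H_s = 0.6561 × 0.9622 × 0.9455 = 0.5969.
Q̄ = (1360/π) × (-0.2547 + 0.5969) = 432.90 × 0.3422 = 148.14 W/m².

148 W/m²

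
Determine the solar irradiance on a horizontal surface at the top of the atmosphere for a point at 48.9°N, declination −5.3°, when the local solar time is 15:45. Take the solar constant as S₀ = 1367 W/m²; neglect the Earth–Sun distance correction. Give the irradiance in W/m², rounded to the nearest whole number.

Hour angle H = 15° × (15.75 − 12) = 56.25°.
With φ = 48.9°, δ = -5.3°, H = 56.25°: sin φ sin δ = -0.0696, cos φ cos δ cos H = 0.3637, so cos θ_z = 0.2941.
Top-of-atmosphere irradiance = S₀ cos θ_z = 1367 × 0.2941 = 402.03 W/m².

402 W/m²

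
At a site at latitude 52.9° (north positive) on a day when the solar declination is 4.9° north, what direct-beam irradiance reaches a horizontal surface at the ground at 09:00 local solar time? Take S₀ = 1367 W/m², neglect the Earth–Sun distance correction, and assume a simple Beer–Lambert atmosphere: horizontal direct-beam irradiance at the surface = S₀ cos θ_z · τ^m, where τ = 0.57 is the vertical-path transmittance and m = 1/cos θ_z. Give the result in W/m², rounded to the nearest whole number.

216 W/m²

Hour angle H = 15° × (9 − 12) = -45.00°.
cos θ_z = sin(52.9°) sin(4.9°) + cos(52.9°) cos(4.9°) cos(-45.00°) = 0.0681 + 0.4250 = 0.4931.
Air mass m = 1/cos θ_z = 1/0.4931 = 2.028; τ^m = 0.57^2.028 = 0.3198.
Surface direct beam = 1367 × 0.4931 × 0.3198 = 215.57 W/m².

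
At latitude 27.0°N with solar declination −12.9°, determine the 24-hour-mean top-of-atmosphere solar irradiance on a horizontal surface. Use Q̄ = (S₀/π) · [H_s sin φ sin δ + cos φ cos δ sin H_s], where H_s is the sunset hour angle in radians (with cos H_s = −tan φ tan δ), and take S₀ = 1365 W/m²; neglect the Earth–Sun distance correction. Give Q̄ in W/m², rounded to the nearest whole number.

311 W/m²

−tan φ tan δ = −(0.5095)(-0.2290) = 0.1167; H_s = arccos(0.1167) = 83.30°. In radians, H_s = 1.4539.
H_s sin φ sin δ = 1.4539 × 0.4540 × -0.2233 = -0.1474.
cos φ cos δ sin H_s = 0.8910 × 0.9748 × 0.9932 = 0.8626.
Q̄ = (1365/π) × (-0.1474 + 0.8626) = 434.49 × 0.7152 = 310.75 W/m².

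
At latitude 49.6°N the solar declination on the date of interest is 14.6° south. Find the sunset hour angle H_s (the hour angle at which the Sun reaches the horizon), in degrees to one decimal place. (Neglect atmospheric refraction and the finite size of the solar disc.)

72.2°

cos H_s = −tan(49.6°) · tan(-14.6°) = 0.3061, so H_s = arccos(0.3061) = 72.18°.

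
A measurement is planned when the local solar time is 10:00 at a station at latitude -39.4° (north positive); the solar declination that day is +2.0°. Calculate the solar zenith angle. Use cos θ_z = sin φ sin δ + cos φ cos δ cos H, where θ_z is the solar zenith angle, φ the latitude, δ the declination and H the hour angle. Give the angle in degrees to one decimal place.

Hour angle H = 15° × (10 − 12) = -30.00°.
cos θ_z = sin(-39.4°) sin(2.0°) + cos(-39.4°) cos(2.0°) cos(-30.00°) = -0.0222 + 0.6688 = 0.6466.
θ_z = arccos(0.6466) = 49.71°.

49.7°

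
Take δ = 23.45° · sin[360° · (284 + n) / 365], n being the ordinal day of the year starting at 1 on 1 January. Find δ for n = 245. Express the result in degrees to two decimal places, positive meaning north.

360 × (284 + 245) / 365 = 521.753°; sin(521.753°) = 0.3131.
δ = 23.45 × 0.3131 = 7.342° ≈ +7.34°.

+7.34°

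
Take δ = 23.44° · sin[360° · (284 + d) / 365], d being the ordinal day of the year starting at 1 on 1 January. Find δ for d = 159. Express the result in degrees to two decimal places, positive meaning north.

+22.83°

360 × (284 + 159) / 365 = 436.932°; sin(436.932°) = 0.9741.
δ = 23.44 × 0.9741 = 22.833° ≈ +22.83°.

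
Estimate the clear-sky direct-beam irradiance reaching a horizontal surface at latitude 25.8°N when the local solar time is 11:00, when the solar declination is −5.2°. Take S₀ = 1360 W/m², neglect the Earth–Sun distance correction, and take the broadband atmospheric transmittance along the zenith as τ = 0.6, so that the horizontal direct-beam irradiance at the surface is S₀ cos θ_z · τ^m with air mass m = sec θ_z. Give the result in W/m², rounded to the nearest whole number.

606 W/m²

Hour angle H = 15° × (11 − 12) = -15.00°.
cos θ_z = sin φ sin δ + cos φ cos δ cos H = (0.4352)(-0.0906) + (0.9003)(0.9959)(0.9659) = 0.8266.
Air mass m = 1/cos θ_z = 1/0.8266 = 1.210; τ^m = 0.6^1.210 = 0.5390.
Surface direct beam = 1360 × 0.8266 × 0.5390 = 605.93 W/m².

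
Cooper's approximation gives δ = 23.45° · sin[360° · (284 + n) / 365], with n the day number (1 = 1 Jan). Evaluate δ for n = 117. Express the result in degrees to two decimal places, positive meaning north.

+13.62°

360 × (284 + 117) / 365 = 395.507°; sin(395.507°) = 0.5808.
δ = 23.45 × 0.5808 = 13.620° ≈ +13.62°.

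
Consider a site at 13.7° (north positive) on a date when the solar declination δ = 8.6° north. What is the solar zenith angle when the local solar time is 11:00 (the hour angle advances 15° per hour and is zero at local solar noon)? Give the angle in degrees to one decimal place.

15.6°

Hour angle H = 15° × (11 − 12) = -15.00°.
cos θ_z = sin(13.7°) sin(8.6°) + cos(13.7°) cos(8.6°) cos(-15.00°) = 0.0354 + 0.9279 = 0.9633.
θ_z = arccos(0.9633) = 15.57°.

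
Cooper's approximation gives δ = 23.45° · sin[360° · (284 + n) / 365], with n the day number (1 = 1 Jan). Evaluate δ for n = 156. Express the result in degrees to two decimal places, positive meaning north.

+22.54°

360 × (284 + 156) / 365 = 433.973°; sin(433.973°) = 0.9611.
δ = 23.45 × 0.9611 = 22.538° ≈ +22.54°.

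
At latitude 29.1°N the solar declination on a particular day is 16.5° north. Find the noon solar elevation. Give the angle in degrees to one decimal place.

77.4°

At local solar noon the hour angle is zero, so the elevation is 90° − |φ − δ| = 90° − |29.1° − (16.5°)| = 90° − 12.6° = 77.4°.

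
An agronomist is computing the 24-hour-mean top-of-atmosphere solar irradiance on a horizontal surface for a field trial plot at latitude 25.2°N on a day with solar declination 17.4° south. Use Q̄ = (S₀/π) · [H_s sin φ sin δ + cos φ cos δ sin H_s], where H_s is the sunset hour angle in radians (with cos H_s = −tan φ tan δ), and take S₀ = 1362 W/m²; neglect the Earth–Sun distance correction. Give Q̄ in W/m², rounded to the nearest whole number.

cos H_s = −tan(25.2°) · tan(-17.4°) = 0.1475, so H_s = arccos(0.1475) = 81.52°. In radians, H_s = 1.4228.
H_s sin φ sin δ = 1.4228 × 0.4258 × -0.2990 = -0.1811.
cos φ cos δ sin H_s = 0.9048 × 0.9542 × 0.9891 = 0.8539.
Q̄ = (1362/π) × (-0.1811 + 0.8539) = 433.54 × 0.6728 = 291.69 W/m².

292 W/m²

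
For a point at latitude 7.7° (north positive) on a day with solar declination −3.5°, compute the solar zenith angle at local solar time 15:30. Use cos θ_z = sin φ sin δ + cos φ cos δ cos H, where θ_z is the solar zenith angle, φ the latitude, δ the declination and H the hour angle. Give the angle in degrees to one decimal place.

53.6°

Hour angle H = 15° × (15.5 − 12) = 52.50°.
cos θ_z = sin φ sin δ + cos φ cos δ cos H = (0.1340)(-0.0610) + (0.9910)(0.9981)(0.6088) = 0.5940.
θ_z = arccos(0.5940) = 53.56°.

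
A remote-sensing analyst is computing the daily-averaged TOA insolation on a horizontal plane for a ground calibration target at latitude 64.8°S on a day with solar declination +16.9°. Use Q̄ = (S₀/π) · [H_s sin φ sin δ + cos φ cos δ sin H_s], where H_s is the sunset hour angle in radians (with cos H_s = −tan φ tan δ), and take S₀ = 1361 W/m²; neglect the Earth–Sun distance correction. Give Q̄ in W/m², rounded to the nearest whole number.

cos H_s = −tan(-64.8°) · tan(16.9°) = 0.6457, so H_s = arccos(0.6457) = 49.78°. In radians, H_s = 0.8688.
H_s sin φ sin δ = 0.8688 × -0.9048 × 0.2907 = -0.2285.
cos φ cos δ sin H_s = 0.4258 × 0.9568 × 0.7636 = 0.3111.
Q̄ = (1361/π) × (-0.2285 + 0.3111) = 433.22 × 0.0826 = 35.78 W/m².

36 W/m²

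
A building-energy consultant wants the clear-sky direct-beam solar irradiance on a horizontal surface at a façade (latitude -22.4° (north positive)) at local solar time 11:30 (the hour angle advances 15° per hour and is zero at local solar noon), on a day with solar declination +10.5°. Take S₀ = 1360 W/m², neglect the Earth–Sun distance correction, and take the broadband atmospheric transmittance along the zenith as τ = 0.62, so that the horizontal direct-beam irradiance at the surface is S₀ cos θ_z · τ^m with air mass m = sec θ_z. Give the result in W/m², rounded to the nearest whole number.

Hour angle H = 15° × (11.5 − 12) = -7.50°.
With φ = -22.4°, δ = 10.5°, H = -7.50°: sin φ sin δ = -0.0694, cos φ cos δ cos H = 0.9013, so cos θ_z = 0.8319.
Air mass m = 1/cos θ_z = 1/0.8319 = 1.202; τ^m = 0.62^1.202 = 0.5629.
Surface direct beam = 1360 × 0.8319 × 0.5629 = 636.86 W/m².

637 W/m²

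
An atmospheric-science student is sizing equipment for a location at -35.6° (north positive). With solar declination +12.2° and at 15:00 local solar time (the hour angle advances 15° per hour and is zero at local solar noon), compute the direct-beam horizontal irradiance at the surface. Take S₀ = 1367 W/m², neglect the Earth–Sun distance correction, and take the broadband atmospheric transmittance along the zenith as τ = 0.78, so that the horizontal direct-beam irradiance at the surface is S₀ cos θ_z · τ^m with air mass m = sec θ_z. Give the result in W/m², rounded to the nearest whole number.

341 W/m²

Hour angle H = 15° × (15 − 12) = 45.00°.
With φ = -35.6°, δ = 12.2°, H = 45.00°: sin φ sin δ = -0.1230, cos φ cos δ cos H = 0.5620, so cos θ_z = 0.4390.
Air mass m = 1/cos θ_z = 1/0.4390 = 2.278; τ^m = 0.78^2.278 = 0.5678.
Surface direct beam = 1367 × 0.4390 × 0.5678 = 340.74 W/m².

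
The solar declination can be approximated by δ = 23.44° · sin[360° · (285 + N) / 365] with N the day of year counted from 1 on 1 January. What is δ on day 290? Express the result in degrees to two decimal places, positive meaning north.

-10.69°

360 × (285 + 290) / 365 = 567.123°; sin(567.123°) = -0.4559.
δ = 23.44 × -0.4559 = -10.686° ≈ -10.69°.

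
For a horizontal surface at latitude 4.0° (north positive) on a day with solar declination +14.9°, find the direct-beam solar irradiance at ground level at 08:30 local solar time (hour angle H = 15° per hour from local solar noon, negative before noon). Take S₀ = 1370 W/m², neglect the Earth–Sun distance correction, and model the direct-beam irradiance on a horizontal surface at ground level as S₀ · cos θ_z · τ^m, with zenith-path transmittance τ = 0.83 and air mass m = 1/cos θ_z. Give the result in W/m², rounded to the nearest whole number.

Hour angle H = 15° × (8.5 − 12) = -52.50°.
With φ = 4.0°, δ = 14.9°, H = -52.50°: sin φ sin δ = 0.0179, cos φ cos δ cos H = 0.5869, so cos θ_z = 0.6048.
Air mass m = 1/cos θ_z = 1/0.6048 = 1.653; τ^m = 0.83^1.653 = 0.7349.
Surface direct beam = 1370 × 0.6048 × 0.7349 = 608.92 W/m².

609 W/m²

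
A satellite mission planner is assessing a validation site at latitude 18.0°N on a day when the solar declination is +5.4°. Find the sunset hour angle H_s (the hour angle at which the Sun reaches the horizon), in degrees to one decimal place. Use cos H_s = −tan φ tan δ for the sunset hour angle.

The sunset hour angle satisfies cos H_s = −tan φ tan δ = -0.0307, giving H_s = 91.76°.

91.8°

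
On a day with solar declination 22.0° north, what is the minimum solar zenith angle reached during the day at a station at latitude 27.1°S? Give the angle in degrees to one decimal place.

At local solar noon the hour angle is zero, so the zenith angle is |φ − δ| = |-27.1° − (22.0°)| = 49.1°.

49.1°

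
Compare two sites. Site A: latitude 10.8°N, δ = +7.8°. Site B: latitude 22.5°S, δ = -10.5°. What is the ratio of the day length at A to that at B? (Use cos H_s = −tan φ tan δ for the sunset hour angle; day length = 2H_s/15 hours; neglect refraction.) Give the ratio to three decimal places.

0.969

A: H_s = arccos(−tan 10.8° · tan 7.8°) = 91.50°, so 2H_s/15 = 12.2000 h.
B: H_s = arccos(−tan -22.5° · tan -10.5°) = 94.40°, so 2H_s/15 = 12.5867 h.
Ratio A/B = 12.2000 / 12.5867 = 0.9693.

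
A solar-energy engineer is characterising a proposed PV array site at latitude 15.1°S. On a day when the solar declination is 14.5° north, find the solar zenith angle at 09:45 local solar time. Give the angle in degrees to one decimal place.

44.6°

Hour angle H = 15° × (9.75 − 12) = -33.75°.
cos θ_z = sin φ sin δ + cos φ cos δ cos H = (-0.2605)(0.2504) + (0.9655)(0.9681)(0.8315) = 0.7120.
θ_z = arccos(0.7120) = 44.60°.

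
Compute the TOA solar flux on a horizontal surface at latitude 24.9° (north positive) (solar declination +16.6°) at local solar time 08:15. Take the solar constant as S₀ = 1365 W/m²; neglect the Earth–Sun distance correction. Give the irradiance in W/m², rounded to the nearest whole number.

Hour angle H = 15° × (8.25 − 12) = -56.25°.
cos θ_z = sin(24.9°) sin(16.6°) + cos(24.9°) cos(16.6°) cos(-56.25°) = 0.1203 + 0.4829 = 0.6032.
Top-of-atmosphere irradiance = S₀ cos θ_z = 1365 × 0.6032 = 823.37 W/m².

823 W/m²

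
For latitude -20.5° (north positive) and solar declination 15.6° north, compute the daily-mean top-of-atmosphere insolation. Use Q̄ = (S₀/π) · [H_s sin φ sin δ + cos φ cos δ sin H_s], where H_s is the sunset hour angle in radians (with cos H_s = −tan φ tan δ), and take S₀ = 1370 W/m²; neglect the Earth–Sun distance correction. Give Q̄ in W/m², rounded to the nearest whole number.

The sunset hour angle satisfies cos H_s = −tan φ tan δ = 0.1044, giving H_s = 84.01°. In radians, H_s = 1.4663.
H_s sin φ sin δ = 1.4663 × -0.3502 × 0.2689 = -0.1381.
cos φ cos δ sin H_s = 0.9367 × 0.9632 × 0.9945 = 0.8973.
Q̄ = (1370/π) × (-0.1381 + 0.8973) = 436.08 × 0.7592 = 331.07 W/m².

331 W/m²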